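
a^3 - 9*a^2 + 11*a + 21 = (a - 7)*(a - 3)*(a + 1)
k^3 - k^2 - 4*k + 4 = (k - 2)*(k - 1)*(k + 2)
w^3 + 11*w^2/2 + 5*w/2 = w*(w + 1/2)*(w + 5)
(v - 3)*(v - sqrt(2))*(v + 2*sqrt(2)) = v^3 - 3*v^2 + sqrt(2)*v^2 - 3*sqrt(2)*v - 4*v + 12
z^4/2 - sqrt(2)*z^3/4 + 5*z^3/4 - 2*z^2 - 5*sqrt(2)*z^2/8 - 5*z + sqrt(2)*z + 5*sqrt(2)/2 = (z/2 + 1)*(z - 2)*(z + 5/2)*(z - sqrt(2)/2)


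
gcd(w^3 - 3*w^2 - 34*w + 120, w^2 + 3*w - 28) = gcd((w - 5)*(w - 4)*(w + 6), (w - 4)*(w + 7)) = w - 4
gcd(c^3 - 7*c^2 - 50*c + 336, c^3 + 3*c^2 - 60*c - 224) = c^2 - c - 56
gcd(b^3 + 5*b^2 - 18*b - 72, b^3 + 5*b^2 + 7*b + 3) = b + 3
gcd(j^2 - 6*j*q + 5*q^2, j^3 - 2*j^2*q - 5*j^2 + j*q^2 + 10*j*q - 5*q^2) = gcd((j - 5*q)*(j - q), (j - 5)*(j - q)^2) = -j + q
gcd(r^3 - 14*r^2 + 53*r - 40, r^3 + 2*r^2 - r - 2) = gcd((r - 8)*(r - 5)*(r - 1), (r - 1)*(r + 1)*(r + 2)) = r - 1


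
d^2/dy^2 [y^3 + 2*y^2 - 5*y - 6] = 6*y + 4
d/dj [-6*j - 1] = -6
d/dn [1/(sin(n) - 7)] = -cos(n)/(sin(n) - 7)^2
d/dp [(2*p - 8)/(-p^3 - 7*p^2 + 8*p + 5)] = 2*(2*p^3 - 5*p^2 - 56*p + 37)/(p^6 + 14*p^5 + 33*p^4 - 122*p^3 - 6*p^2 + 80*p + 25)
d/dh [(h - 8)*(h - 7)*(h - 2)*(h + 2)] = 4*h^3 - 45*h^2 + 104*h + 60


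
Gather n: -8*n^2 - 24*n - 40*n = -8*n^2 - 64*n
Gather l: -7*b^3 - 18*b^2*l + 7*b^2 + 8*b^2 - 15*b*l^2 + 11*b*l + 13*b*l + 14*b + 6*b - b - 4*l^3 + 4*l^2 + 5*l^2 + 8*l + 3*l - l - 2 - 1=-7*b^3 + 15*b^2 + 19*b - 4*l^3 + l^2*(9 - 15*b) + l*(-18*b^2 + 24*b + 10) - 3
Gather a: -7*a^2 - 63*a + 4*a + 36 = -7*a^2 - 59*a + 36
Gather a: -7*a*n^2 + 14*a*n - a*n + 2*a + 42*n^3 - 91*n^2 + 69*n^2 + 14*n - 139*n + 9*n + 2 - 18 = a*(-7*n^2 + 13*n + 2) + 42*n^3 - 22*n^2 - 116*n - 16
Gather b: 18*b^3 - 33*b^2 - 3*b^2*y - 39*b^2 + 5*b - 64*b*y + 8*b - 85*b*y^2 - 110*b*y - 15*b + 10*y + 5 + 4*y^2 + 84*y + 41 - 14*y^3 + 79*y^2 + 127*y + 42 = 18*b^3 + b^2*(-3*y - 72) + b*(-85*y^2 - 174*y - 2) - 14*y^3 + 83*y^2 + 221*y + 88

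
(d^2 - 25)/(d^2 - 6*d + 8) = (d^2 - 25)/(d^2 - 6*d + 8)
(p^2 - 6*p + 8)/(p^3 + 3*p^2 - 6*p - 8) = (p - 4)/(p^2 + 5*p + 4)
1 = 1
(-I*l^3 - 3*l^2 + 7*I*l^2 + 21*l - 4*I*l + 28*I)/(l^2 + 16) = (-I*l^2 + l*(1 + 7*I) - 7)/(l + 4*I)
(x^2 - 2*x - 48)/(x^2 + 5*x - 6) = (x - 8)/(x - 1)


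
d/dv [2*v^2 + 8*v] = 4*v + 8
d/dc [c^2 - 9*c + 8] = 2*c - 9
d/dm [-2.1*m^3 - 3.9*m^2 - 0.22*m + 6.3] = -6.3*m^2 - 7.8*m - 0.22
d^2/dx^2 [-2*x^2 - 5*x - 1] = -4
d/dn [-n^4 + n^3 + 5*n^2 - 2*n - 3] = -4*n^3 + 3*n^2 + 10*n - 2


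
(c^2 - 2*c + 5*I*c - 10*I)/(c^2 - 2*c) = (c + 5*I)/c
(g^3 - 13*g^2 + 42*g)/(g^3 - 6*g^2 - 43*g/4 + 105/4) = 4*g*(g - 6)/(4*g^2 + 4*g - 15)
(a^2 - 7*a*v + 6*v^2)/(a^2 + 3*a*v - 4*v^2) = (a - 6*v)/(a + 4*v)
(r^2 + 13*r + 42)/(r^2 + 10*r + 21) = (r + 6)/(r + 3)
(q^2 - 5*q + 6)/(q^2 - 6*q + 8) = (q - 3)/(q - 4)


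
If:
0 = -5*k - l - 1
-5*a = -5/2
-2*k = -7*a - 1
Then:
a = 1/2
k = 9/4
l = -49/4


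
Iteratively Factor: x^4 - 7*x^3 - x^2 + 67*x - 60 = (x - 5)*(x^3 - 2*x^2 - 11*x + 12) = (x - 5)*(x + 3)*(x^2 - 5*x + 4) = (x - 5)*(x - 4)*(x + 3)*(x - 1)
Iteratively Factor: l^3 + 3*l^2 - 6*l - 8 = (l - 2)*(l^2 + 5*l + 4) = (l - 2)*(l + 1)*(l + 4)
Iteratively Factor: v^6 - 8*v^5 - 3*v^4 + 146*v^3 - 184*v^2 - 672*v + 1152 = (v - 4)*(v^5 - 4*v^4 - 19*v^3 + 70*v^2 + 96*v - 288) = (v - 4)*(v + 3)*(v^4 - 7*v^3 + 2*v^2 + 64*v - 96) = (v - 4)^2*(v + 3)*(v^3 - 3*v^2 - 10*v + 24) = (v - 4)^2*(v - 2)*(v + 3)*(v^2 - v - 12) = (v - 4)^3*(v - 2)*(v + 3)*(v + 3)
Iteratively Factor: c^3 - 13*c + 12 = (c - 3)*(c^2 + 3*c - 4) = (c - 3)*(c + 4)*(c - 1)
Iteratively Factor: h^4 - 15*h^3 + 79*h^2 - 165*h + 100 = (h - 1)*(h^3 - 14*h^2 + 65*h - 100) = (h - 4)*(h - 1)*(h^2 - 10*h + 25) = (h - 5)*(h - 4)*(h - 1)*(h - 5)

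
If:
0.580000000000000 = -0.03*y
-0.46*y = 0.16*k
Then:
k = 55.58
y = -19.33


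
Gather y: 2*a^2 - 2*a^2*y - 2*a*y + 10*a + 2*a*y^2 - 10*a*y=2*a^2 + 2*a*y^2 + 10*a + y*(-2*a^2 - 12*a)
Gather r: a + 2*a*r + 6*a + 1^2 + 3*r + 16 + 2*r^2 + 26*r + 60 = 7*a + 2*r^2 + r*(2*a + 29) + 77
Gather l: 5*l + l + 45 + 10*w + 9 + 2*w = 6*l + 12*w + 54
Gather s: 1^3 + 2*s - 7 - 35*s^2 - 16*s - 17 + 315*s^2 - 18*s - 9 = 280*s^2 - 32*s - 32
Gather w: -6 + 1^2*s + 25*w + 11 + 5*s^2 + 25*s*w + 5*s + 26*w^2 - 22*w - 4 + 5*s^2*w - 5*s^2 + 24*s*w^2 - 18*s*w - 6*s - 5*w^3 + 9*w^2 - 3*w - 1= -5*w^3 + w^2*(24*s + 35) + w*(5*s^2 + 7*s)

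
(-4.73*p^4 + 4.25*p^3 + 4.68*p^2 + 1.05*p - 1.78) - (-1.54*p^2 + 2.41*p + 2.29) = -4.73*p^4 + 4.25*p^3 + 6.22*p^2 - 1.36*p - 4.07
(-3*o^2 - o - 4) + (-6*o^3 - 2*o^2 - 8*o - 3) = -6*o^3 - 5*o^2 - 9*o - 7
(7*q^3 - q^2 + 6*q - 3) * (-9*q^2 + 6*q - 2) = -63*q^5 + 51*q^4 - 74*q^3 + 65*q^2 - 30*q + 6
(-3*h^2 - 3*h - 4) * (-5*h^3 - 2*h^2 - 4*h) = 15*h^5 + 21*h^4 + 38*h^3 + 20*h^2 + 16*h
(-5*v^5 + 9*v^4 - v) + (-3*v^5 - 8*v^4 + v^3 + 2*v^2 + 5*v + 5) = -8*v^5 + v^4 + v^3 + 2*v^2 + 4*v + 5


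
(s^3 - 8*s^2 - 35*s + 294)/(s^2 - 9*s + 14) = (s^2 - s - 42)/(s - 2)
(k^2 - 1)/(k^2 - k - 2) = (k - 1)/(k - 2)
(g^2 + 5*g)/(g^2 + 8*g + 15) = g/(g + 3)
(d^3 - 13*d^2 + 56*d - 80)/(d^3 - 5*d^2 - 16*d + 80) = (d - 4)/(d + 4)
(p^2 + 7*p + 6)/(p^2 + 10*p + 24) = (p + 1)/(p + 4)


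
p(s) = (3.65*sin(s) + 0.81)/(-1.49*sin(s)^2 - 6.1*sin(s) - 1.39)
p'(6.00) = -9.35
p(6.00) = -1.06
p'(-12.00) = 0.09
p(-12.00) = -0.54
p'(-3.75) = -0.09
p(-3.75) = -0.54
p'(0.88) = 0.06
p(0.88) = -0.52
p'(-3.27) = -0.05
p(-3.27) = -0.58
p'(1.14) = 0.04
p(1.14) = -0.51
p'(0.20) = 0.08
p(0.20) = -0.58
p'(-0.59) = 0.07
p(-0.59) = -0.79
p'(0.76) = 0.08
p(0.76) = -0.53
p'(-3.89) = -0.08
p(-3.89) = -0.53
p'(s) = (2.98*sin(s)*cos(s) + 6.1*cos(s))*(3.65*sin(s) + 0.81)/(-1.49*sin(s)^2 - 6.1*sin(s) - 1.39)^2 + 3.65*cos(s)/(-1.49*sin(s)^2 - 6.1*sin(s) - 1.39)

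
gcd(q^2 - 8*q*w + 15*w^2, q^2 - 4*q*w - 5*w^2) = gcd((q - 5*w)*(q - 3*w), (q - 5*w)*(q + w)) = q - 5*w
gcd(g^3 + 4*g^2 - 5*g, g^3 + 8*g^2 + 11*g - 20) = g^2 + 4*g - 5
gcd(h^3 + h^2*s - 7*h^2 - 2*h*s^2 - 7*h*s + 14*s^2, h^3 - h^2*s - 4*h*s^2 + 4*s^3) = -h^2 - h*s + 2*s^2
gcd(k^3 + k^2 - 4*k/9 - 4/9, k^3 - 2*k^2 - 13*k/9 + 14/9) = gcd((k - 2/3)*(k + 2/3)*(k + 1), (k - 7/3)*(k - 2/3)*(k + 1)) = k^2 + k/3 - 2/3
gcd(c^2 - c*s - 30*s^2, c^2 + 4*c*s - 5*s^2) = c + 5*s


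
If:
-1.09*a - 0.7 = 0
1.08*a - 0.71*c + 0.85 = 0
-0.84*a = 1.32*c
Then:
No Solution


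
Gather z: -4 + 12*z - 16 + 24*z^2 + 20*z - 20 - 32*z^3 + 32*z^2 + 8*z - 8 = -32*z^3 + 56*z^2 + 40*z - 48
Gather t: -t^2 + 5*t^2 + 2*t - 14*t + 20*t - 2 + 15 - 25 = 4*t^2 + 8*t - 12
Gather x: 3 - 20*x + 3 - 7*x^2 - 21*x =-7*x^2 - 41*x + 6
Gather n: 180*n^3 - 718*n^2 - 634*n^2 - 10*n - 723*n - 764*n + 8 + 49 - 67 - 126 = 180*n^3 - 1352*n^2 - 1497*n - 136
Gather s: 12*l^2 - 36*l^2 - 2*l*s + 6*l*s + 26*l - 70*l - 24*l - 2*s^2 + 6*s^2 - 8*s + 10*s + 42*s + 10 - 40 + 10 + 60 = -24*l^2 - 68*l + 4*s^2 + s*(4*l + 44) + 40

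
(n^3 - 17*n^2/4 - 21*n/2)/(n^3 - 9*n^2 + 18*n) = (n + 7/4)/(n - 3)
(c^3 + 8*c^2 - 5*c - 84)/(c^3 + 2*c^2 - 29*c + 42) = (c + 4)/(c - 2)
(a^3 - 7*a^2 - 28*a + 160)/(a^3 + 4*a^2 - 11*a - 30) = (a^2 - 12*a + 32)/(a^2 - a - 6)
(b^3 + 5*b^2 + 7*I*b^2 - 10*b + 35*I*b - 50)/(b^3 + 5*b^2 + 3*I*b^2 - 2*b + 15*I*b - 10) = (b + 5*I)/(b + I)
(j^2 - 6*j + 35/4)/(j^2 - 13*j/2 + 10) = (j - 7/2)/(j - 4)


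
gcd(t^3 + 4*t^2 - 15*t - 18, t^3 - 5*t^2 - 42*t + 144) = t^2 + 3*t - 18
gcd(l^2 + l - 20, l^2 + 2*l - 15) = l + 5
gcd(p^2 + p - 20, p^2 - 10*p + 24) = p - 4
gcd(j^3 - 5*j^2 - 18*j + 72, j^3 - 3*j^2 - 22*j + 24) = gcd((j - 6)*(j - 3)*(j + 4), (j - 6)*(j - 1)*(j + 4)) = j^2 - 2*j - 24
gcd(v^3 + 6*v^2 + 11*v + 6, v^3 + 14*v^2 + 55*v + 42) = v + 1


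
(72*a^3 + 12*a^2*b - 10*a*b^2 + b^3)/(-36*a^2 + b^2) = (-12*a^2 - 4*a*b + b^2)/(6*a + b)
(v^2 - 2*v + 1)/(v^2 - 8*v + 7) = (v - 1)/(v - 7)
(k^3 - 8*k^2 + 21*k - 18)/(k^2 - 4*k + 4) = (k^2 - 6*k + 9)/(k - 2)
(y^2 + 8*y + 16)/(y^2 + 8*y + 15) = (y^2 + 8*y + 16)/(y^2 + 8*y + 15)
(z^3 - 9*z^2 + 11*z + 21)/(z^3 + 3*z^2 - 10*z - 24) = (z^2 - 6*z - 7)/(z^2 + 6*z + 8)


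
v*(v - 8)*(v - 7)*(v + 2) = v^4 - 13*v^3 + 26*v^2 + 112*v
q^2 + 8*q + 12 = (q + 2)*(q + 6)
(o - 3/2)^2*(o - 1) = o^3 - 4*o^2 + 21*o/4 - 9/4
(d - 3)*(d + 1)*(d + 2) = d^3 - 7*d - 6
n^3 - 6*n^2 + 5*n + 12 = (n - 4)*(n - 3)*(n + 1)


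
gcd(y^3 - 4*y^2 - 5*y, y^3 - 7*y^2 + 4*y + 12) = y + 1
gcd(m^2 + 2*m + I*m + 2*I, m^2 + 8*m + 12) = m + 2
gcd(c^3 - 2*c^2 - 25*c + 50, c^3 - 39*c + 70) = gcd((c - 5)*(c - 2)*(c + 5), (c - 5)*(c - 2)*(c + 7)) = c^2 - 7*c + 10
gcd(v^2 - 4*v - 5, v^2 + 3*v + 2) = v + 1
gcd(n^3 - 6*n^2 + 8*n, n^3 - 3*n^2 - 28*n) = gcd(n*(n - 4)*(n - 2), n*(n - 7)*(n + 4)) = n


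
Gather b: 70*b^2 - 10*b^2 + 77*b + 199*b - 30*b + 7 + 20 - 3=60*b^2 + 246*b + 24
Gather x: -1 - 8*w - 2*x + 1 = -8*w - 2*x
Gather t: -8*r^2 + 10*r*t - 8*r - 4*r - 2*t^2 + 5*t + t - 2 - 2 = -8*r^2 - 12*r - 2*t^2 + t*(10*r + 6) - 4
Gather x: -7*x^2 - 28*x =-7*x^2 - 28*x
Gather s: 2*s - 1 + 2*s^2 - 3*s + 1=2*s^2 - s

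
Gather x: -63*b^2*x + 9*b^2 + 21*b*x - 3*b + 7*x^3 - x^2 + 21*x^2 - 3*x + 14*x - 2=9*b^2 - 3*b + 7*x^3 + 20*x^2 + x*(-63*b^2 + 21*b + 11) - 2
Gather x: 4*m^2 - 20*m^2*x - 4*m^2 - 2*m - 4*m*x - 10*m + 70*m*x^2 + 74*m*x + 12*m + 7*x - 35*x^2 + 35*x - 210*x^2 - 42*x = x^2*(70*m - 245) + x*(-20*m^2 + 70*m)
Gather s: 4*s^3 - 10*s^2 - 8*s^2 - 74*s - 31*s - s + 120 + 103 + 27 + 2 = 4*s^3 - 18*s^2 - 106*s + 252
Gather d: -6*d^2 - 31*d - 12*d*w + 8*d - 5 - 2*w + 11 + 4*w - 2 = -6*d^2 + d*(-12*w - 23) + 2*w + 4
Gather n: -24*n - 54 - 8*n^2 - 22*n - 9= -8*n^2 - 46*n - 63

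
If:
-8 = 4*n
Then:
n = -2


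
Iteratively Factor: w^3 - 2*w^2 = (w - 2)*(w^2) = w*(w - 2)*(w)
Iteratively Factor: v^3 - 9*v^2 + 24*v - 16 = (v - 1)*(v^2 - 8*v + 16) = (v - 4)*(v - 1)*(v - 4)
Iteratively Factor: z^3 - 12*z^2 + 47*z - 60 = (z - 5)*(z^2 - 7*z + 12) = (z - 5)*(z - 3)*(z - 4)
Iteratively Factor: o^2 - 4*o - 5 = (o - 5)*(o + 1)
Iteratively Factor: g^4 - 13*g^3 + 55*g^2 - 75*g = (g - 5)*(g^3 - 8*g^2 + 15*g) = (g - 5)*(g - 3)*(g^2 - 5*g) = (g - 5)^2*(g - 3)*(g)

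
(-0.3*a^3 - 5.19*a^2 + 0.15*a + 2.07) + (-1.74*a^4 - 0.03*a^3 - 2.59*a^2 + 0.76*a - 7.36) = -1.74*a^4 - 0.33*a^3 - 7.78*a^2 + 0.91*a - 5.29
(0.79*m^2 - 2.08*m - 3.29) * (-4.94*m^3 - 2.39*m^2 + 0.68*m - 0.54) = -3.9026*m^5 + 8.3871*m^4 + 21.761*m^3 + 6.0221*m^2 - 1.114*m + 1.7766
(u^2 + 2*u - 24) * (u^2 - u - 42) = u^4 + u^3 - 68*u^2 - 60*u + 1008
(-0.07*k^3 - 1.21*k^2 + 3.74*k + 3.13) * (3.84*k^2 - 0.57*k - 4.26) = -0.2688*k^5 - 4.6065*k^4 + 15.3495*k^3 + 15.042*k^2 - 17.7165*k - 13.3338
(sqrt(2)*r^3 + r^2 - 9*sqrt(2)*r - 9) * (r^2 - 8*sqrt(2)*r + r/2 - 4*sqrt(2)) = sqrt(2)*r^5 - 15*r^4 + sqrt(2)*r^4/2 - 17*sqrt(2)*r^3 - 15*r^3/2 - 17*sqrt(2)*r^2/2 + 135*r^2 + 135*r/2 + 72*sqrt(2)*r + 36*sqrt(2)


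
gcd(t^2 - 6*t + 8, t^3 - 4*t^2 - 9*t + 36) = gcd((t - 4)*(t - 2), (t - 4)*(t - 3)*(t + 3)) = t - 4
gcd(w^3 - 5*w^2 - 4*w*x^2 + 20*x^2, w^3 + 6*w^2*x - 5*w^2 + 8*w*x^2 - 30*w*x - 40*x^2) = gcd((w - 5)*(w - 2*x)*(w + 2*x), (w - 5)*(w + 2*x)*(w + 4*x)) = w^2 + 2*w*x - 5*w - 10*x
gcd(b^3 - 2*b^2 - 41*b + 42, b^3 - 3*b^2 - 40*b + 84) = b^2 - b - 42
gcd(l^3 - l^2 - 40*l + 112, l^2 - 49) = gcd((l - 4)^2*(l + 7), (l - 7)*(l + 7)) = l + 7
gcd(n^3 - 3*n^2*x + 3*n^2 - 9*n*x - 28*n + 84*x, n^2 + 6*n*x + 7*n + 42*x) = n + 7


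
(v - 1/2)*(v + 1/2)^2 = v^3 + v^2/2 - v/4 - 1/8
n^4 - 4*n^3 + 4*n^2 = n^2*(n - 2)^2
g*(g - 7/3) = g^2 - 7*g/3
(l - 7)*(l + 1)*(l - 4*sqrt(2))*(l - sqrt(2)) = l^4 - 5*sqrt(2)*l^3 - 6*l^3 + l^2 + 30*sqrt(2)*l^2 - 48*l + 35*sqrt(2)*l - 56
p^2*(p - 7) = p^3 - 7*p^2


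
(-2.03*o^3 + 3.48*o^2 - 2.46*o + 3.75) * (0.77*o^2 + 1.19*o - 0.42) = -1.5631*o^5 + 0.2639*o^4 + 3.0996*o^3 - 1.5015*o^2 + 5.4957*o - 1.575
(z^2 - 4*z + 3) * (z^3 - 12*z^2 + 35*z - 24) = z^5 - 16*z^4 + 86*z^3 - 200*z^2 + 201*z - 72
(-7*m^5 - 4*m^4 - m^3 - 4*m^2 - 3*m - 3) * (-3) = 21*m^5 + 12*m^4 + 3*m^3 + 12*m^2 + 9*m + 9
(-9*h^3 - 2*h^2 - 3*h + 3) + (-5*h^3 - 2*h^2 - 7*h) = -14*h^3 - 4*h^2 - 10*h + 3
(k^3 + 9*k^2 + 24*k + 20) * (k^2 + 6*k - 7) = k^5 + 15*k^4 + 71*k^3 + 101*k^2 - 48*k - 140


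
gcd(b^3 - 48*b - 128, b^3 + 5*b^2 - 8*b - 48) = b^2 + 8*b + 16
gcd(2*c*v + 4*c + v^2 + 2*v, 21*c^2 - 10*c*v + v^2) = 1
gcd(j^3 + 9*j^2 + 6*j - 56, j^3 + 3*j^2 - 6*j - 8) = j^2 + 2*j - 8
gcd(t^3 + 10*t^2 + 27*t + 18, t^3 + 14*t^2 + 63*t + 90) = t^2 + 9*t + 18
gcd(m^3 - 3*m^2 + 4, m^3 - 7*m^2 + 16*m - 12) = m^2 - 4*m + 4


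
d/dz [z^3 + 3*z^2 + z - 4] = 3*z^2 + 6*z + 1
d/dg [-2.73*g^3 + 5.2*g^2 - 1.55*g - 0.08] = -8.19*g^2 + 10.4*g - 1.55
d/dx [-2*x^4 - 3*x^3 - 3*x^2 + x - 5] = -8*x^3 - 9*x^2 - 6*x + 1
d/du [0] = 0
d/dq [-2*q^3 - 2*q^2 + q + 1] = -6*q^2 - 4*q + 1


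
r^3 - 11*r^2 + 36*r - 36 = (r - 6)*(r - 3)*(r - 2)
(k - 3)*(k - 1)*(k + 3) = k^3 - k^2 - 9*k + 9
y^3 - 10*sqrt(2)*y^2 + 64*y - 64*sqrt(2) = (y - 4*sqrt(2))^2*(y - 2*sqrt(2))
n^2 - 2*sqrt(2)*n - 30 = (n - 5*sqrt(2))*(n + 3*sqrt(2))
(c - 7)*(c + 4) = c^2 - 3*c - 28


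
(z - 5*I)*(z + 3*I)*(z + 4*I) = z^3 + 2*I*z^2 + 23*z + 60*I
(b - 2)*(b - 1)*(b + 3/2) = b^3 - 3*b^2/2 - 5*b/2 + 3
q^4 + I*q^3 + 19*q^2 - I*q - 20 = (q - 4*I)*(q + 5*I)*(-I*q - I)*(I*q - I)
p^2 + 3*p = p*(p + 3)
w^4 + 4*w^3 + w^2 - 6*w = w*(w - 1)*(w + 2)*(w + 3)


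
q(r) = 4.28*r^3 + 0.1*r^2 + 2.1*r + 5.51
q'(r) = 12.84*r^2 + 0.2*r + 2.1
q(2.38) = 68.77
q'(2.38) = 75.31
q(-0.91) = 0.46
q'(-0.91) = 12.55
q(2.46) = 75.00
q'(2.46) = 80.29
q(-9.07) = -3198.80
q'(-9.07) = 1056.57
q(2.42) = 71.84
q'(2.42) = 77.78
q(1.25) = 16.65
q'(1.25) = 22.41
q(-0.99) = -0.62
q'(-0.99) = 14.49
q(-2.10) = -38.10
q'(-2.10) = 58.30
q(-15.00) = -14448.49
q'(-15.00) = 2888.10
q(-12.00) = -7401.13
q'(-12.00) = 1848.66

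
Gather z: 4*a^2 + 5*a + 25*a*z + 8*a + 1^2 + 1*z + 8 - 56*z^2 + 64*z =4*a^2 + 13*a - 56*z^2 + z*(25*a + 65) + 9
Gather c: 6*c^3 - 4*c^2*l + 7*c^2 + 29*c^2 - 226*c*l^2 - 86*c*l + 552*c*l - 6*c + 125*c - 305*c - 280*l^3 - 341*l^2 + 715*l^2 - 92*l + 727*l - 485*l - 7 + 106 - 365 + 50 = 6*c^3 + c^2*(36 - 4*l) + c*(-226*l^2 + 466*l - 186) - 280*l^3 + 374*l^2 + 150*l - 216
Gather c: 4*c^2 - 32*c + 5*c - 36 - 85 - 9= 4*c^2 - 27*c - 130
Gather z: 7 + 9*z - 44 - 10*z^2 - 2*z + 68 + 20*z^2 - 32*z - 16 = 10*z^2 - 25*z + 15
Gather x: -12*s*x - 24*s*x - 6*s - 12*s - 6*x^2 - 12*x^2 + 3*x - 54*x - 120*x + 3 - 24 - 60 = -18*s - 18*x^2 + x*(-36*s - 171) - 81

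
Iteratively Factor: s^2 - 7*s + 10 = (s - 2)*(s - 5)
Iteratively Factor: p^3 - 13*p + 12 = (p + 4)*(p^2 - 4*p + 3) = (p - 3)*(p + 4)*(p - 1)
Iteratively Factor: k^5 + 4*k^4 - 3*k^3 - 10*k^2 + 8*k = (k + 2)*(k^4 + 2*k^3 - 7*k^2 + 4*k) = k*(k + 2)*(k^3 + 2*k^2 - 7*k + 4) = k*(k - 1)*(k + 2)*(k^2 + 3*k - 4) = k*(k - 1)^2*(k + 2)*(k + 4)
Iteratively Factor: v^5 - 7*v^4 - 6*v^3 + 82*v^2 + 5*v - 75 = (v + 3)*(v^4 - 10*v^3 + 24*v^2 + 10*v - 25) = (v - 5)*(v + 3)*(v^3 - 5*v^2 - v + 5) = (v - 5)*(v - 1)*(v + 3)*(v^2 - 4*v - 5) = (v - 5)*(v - 1)*(v + 1)*(v + 3)*(v - 5)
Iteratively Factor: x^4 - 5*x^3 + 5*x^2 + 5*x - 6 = (x - 3)*(x^3 - 2*x^2 - x + 2) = (x - 3)*(x + 1)*(x^2 - 3*x + 2) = (x - 3)*(x - 1)*(x + 1)*(x - 2)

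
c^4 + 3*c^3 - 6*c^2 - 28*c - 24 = (c - 3)*(c + 2)^3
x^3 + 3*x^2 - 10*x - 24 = (x - 3)*(x + 2)*(x + 4)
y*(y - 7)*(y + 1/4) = y^3 - 27*y^2/4 - 7*y/4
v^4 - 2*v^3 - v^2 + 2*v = v*(v - 2)*(v - 1)*(v + 1)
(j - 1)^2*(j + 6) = j^3 + 4*j^2 - 11*j + 6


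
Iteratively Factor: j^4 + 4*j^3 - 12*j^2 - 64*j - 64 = (j + 4)*(j^3 - 12*j - 16) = (j + 2)*(j + 4)*(j^2 - 2*j - 8) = (j - 4)*(j + 2)*(j + 4)*(j + 2)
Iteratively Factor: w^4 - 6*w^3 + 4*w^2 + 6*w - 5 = (w - 5)*(w^3 - w^2 - w + 1) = (w - 5)*(w + 1)*(w^2 - 2*w + 1) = (w - 5)*(w - 1)*(w + 1)*(w - 1)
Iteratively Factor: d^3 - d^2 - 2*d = (d)*(d^2 - d - 2) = d*(d - 2)*(d + 1)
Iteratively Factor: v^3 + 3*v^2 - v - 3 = (v + 3)*(v^2 - 1) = (v - 1)*(v + 3)*(v + 1)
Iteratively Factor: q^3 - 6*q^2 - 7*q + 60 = (q + 3)*(q^2 - 9*q + 20) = (q - 5)*(q + 3)*(q - 4)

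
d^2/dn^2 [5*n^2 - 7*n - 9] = 10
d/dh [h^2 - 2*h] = 2*h - 2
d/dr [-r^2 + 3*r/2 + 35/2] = 3/2 - 2*r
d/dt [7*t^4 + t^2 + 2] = 28*t^3 + 2*t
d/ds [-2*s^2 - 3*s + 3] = -4*s - 3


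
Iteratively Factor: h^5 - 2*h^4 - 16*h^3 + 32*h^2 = (h - 4)*(h^4 + 2*h^3 - 8*h^2) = h*(h - 4)*(h^3 + 2*h^2 - 8*h) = h*(h - 4)*(h - 2)*(h^2 + 4*h) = h^2*(h - 4)*(h - 2)*(h + 4)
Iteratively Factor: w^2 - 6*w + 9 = (w - 3)*(w - 3)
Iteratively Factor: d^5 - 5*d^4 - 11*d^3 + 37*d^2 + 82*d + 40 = (d + 2)*(d^4 - 7*d^3 + 3*d^2 + 31*d + 20) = (d - 4)*(d + 2)*(d^3 - 3*d^2 - 9*d - 5) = (d - 4)*(d + 1)*(d + 2)*(d^2 - 4*d - 5) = (d - 4)*(d + 1)^2*(d + 2)*(d - 5)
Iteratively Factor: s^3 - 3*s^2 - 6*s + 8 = (s - 1)*(s^2 - 2*s - 8) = (s - 4)*(s - 1)*(s + 2)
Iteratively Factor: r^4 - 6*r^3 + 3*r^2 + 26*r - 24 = (r - 4)*(r^3 - 2*r^2 - 5*r + 6) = (r - 4)*(r - 3)*(r^2 + r - 2) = (r - 4)*(r - 3)*(r + 2)*(r - 1)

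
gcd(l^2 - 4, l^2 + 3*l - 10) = l - 2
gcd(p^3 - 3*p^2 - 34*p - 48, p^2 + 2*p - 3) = p + 3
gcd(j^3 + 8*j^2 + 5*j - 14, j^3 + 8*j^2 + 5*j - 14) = j^3 + 8*j^2 + 5*j - 14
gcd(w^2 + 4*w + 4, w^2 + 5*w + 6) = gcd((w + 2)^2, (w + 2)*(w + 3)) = w + 2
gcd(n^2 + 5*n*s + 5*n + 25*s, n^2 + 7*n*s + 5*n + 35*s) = n + 5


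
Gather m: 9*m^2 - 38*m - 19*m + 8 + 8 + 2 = 9*m^2 - 57*m + 18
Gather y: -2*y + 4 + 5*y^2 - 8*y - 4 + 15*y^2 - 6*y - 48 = 20*y^2 - 16*y - 48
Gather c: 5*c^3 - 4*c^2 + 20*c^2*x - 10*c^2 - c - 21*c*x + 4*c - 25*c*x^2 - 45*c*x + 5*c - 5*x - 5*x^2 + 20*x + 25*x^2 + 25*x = 5*c^3 + c^2*(20*x - 14) + c*(-25*x^2 - 66*x + 8) + 20*x^2 + 40*x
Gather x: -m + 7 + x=-m + x + 7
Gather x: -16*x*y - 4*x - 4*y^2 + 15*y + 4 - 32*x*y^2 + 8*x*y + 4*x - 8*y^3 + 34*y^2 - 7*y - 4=x*(-32*y^2 - 8*y) - 8*y^3 + 30*y^2 + 8*y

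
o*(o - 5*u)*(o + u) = o^3 - 4*o^2*u - 5*o*u^2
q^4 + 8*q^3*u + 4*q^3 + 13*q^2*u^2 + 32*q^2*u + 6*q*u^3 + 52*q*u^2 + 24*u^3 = (q + 4)*(q + u)^2*(q + 6*u)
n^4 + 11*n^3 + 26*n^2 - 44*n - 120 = (n - 2)*(n + 2)*(n + 5)*(n + 6)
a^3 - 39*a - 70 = (a - 7)*(a + 2)*(a + 5)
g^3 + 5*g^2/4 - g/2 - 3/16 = (g - 1/2)*(g + 1/4)*(g + 3/2)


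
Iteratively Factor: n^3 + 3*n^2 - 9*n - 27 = (n - 3)*(n^2 + 6*n + 9) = (n - 3)*(n + 3)*(n + 3)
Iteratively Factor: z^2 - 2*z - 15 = (z + 3)*(z - 5)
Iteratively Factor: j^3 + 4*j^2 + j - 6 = (j + 2)*(j^2 + 2*j - 3) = (j + 2)*(j + 3)*(j - 1)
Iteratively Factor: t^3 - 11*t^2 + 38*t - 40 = (t - 5)*(t^2 - 6*t + 8) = (t - 5)*(t - 4)*(t - 2)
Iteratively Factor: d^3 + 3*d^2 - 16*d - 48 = (d - 4)*(d^2 + 7*d + 12) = (d - 4)*(d + 4)*(d + 3)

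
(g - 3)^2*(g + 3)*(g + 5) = g^4 + 2*g^3 - 24*g^2 - 18*g + 135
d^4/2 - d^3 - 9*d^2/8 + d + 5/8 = (d/2 + 1/2)*(d - 5/2)*(d - 1)*(d + 1/2)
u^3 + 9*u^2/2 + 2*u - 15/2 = (u - 1)*(u + 5/2)*(u + 3)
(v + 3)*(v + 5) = v^2 + 8*v + 15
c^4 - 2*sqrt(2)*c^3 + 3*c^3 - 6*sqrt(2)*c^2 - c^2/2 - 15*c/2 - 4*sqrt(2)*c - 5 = (c + 1)*(c + 2)*(c - 5*sqrt(2)/2)*(c + sqrt(2)/2)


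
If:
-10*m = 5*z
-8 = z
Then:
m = 4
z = -8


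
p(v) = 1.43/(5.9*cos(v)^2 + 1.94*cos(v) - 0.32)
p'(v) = 1.43*(11.8*sin(v)*cos(v) + 1.94*sin(v))/(5.9*cos(v)^2 + 1.94*cos(v) - 0.32)^2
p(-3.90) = 1.04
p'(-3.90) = -3.42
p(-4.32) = -7.18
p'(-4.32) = -85.73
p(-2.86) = 0.44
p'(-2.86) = 0.35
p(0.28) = 0.20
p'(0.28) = 0.11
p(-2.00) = -13.55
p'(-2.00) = 346.55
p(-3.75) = 0.69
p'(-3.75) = -1.49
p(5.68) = 0.27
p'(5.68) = -0.34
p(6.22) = 0.19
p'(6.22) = -0.02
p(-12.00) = 0.26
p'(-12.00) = 0.30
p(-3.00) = 0.40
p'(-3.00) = 0.16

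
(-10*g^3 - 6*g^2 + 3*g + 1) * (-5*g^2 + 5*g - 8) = 50*g^5 - 20*g^4 + 35*g^3 + 58*g^2 - 19*g - 8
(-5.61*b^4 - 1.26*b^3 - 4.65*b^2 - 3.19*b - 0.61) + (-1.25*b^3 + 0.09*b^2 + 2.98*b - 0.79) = -5.61*b^4 - 2.51*b^3 - 4.56*b^2 - 0.21*b - 1.4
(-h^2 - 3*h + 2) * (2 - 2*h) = 2*h^3 + 4*h^2 - 10*h + 4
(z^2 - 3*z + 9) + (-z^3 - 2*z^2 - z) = -z^3 - z^2 - 4*z + 9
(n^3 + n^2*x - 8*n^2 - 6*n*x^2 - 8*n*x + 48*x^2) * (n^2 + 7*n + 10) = n^5 + n^4*x - n^4 - 6*n^3*x^2 - n^3*x - 46*n^3 + 6*n^2*x^2 - 46*n^2*x - 80*n^2 + 276*n*x^2 - 80*n*x + 480*x^2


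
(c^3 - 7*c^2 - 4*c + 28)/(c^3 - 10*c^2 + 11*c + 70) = (c - 2)/(c - 5)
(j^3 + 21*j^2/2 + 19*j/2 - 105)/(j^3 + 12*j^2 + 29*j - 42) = (j - 5/2)/(j - 1)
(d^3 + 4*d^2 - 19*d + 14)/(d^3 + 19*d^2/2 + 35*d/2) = 2*(d^2 - 3*d + 2)/(d*(2*d + 5))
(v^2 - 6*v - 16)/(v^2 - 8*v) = (v + 2)/v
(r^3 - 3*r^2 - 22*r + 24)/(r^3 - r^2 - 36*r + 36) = (r + 4)/(r + 6)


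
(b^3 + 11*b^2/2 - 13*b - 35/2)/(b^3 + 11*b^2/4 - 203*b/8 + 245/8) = 4*(b + 1)/(4*b - 7)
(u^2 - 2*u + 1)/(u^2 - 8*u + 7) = (u - 1)/(u - 7)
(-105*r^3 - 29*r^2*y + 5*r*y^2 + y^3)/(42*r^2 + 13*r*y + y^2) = (-15*r^2 - 2*r*y + y^2)/(6*r + y)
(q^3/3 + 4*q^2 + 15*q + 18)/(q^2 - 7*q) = (q^3 + 12*q^2 + 45*q + 54)/(3*q*(q - 7))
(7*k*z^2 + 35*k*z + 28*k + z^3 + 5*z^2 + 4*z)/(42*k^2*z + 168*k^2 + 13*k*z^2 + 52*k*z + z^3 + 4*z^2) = (z + 1)/(6*k + z)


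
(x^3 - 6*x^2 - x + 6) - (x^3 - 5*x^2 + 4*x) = -x^2 - 5*x + 6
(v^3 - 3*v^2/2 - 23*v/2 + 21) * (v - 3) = v^4 - 9*v^3/2 - 7*v^2 + 111*v/2 - 63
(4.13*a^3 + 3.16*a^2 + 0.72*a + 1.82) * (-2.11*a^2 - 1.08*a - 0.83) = -8.7143*a^5 - 11.128*a^4 - 8.3599*a^3 - 7.2406*a^2 - 2.5632*a - 1.5106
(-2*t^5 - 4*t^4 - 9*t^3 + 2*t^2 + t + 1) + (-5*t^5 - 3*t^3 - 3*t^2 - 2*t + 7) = -7*t^5 - 4*t^4 - 12*t^3 - t^2 - t + 8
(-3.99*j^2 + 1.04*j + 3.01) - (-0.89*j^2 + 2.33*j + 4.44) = -3.1*j^2 - 1.29*j - 1.43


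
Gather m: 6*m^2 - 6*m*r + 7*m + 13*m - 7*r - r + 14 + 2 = 6*m^2 + m*(20 - 6*r) - 8*r + 16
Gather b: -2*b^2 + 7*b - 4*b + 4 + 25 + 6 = -2*b^2 + 3*b + 35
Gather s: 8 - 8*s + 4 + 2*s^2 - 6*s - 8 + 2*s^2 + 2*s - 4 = 4*s^2 - 12*s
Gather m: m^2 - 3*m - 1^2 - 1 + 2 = m^2 - 3*m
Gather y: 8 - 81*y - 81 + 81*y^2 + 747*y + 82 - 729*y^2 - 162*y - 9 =-648*y^2 + 504*y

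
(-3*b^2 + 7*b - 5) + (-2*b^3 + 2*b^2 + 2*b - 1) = -2*b^3 - b^2 + 9*b - 6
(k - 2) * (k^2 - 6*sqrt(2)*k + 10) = k^3 - 6*sqrt(2)*k^2 - 2*k^2 + 10*k + 12*sqrt(2)*k - 20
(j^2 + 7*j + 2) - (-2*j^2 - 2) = 3*j^2 + 7*j + 4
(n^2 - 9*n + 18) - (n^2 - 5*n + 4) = 14 - 4*n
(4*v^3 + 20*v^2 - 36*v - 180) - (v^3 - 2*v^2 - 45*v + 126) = 3*v^3 + 22*v^2 + 9*v - 306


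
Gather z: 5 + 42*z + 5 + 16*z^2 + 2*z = 16*z^2 + 44*z + 10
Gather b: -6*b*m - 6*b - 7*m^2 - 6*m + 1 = b*(-6*m - 6) - 7*m^2 - 6*m + 1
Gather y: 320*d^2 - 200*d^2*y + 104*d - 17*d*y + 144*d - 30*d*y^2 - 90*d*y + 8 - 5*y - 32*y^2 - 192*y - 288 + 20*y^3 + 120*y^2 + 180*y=320*d^2 + 248*d + 20*y^3 + y^2*(88 - 30*d) + y*(-200*d^2 - 107*d - 17) - 280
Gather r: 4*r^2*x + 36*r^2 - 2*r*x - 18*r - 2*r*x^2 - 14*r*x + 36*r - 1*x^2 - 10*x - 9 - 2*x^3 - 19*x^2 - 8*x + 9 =r^2*(4*x + 36) + r*(-2*x^2 - 16*x + 18) - 2*x^3 - 20*x^2 - 18*x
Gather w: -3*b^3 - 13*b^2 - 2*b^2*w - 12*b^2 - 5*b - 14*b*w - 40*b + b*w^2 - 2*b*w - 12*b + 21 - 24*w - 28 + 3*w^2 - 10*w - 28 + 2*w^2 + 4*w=-3*b^3 - 25*b^2 - 57*b + w^2*(b + 5) + w*(-2*b^2 - 16*b - 30) - 35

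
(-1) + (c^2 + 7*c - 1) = c^2 + 7*c - 2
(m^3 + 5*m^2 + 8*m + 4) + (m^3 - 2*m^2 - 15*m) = 2*m^3 + 3*m^2 - 7*m + 4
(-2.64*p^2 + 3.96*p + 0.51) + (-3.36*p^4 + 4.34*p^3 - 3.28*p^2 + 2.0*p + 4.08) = -3.36*p^4 + 4.34*p^3 - 5.92*p^2 + 5.96*p + 4.59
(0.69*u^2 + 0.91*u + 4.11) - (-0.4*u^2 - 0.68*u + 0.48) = 1.09*u^2 + 1.59*u + 3.63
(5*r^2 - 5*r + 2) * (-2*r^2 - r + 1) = -10*r^4 + 5*r^3 + 6*r^2 - 7*r + 2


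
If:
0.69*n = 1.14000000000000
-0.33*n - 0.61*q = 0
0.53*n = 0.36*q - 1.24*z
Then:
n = 1.65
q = -0.89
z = -0.97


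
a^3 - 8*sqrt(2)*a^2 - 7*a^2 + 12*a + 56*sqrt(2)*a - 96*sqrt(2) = (a - 4)*(a - 3)*(a - 8*sqrt(2))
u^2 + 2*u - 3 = (u - 1)*(u + 3)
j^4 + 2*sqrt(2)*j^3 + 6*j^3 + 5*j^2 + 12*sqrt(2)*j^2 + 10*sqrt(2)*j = j*(j + 1)*(j + 5)*(j + 2*sqrt(2))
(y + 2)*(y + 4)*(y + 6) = y^3 + 12*y^2 + 44*y + 48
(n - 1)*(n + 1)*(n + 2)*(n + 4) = n^4 + 6*n^3 + 7*n^2 - 6*n - 8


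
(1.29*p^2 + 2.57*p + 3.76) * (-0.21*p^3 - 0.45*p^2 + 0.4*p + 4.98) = -0.2709*p^5 - 1.1202*p^4 - 1.4301*p^3 + 5.7602*p^2 + 14.3026*p + 18.7248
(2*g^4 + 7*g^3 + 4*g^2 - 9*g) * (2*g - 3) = 4*g^5 + 8*g^4 - 13*g^3 - 30*g^2 + 27*g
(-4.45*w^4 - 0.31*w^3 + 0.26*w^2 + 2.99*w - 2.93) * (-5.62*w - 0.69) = 25.009*w^5 + 4.8127*w^4 - 1.2473*w^3 - 16.9832*w^2 + 14.4035*w + 2.0217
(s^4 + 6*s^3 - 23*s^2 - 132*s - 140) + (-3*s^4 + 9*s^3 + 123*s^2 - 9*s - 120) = -2*s^4 + 15*s^3 + 100*s^2 - 141*s - 260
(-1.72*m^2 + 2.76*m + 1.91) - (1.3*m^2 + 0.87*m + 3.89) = -3.02*m^2 + 1.89*m - 1.98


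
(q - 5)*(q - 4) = q^2 - 9*q + 20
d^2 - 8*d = d*(d - 8)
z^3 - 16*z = z*(z - 4)*(z + 4)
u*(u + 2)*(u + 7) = u^3 + 9*u^2 + 14*u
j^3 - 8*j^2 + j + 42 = (j - 7)*(j - 3)*(j + 2)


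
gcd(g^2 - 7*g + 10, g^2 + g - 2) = 1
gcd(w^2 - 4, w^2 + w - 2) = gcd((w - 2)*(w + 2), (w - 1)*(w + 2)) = w + 2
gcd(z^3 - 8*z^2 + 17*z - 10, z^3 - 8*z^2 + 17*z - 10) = z^3 - 8*z^2 + 17*z - 10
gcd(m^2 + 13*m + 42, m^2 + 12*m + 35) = m + 7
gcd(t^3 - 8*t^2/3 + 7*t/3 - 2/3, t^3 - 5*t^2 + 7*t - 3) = t^2 - 2*t + 1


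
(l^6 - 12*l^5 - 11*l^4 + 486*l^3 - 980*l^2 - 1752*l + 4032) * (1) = l^6 - 12*l^5 - 11*l^4 + 486*l^3 - 980*l^2 - 1752*l + 4032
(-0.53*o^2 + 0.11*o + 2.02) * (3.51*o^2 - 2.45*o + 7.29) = -1.8603*o^4 + 1.6846*o^3 + 2.957*o^2 - 4.1471*o + 14.7258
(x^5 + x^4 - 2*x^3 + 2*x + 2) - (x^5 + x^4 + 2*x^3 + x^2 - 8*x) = -4*x^3 - x^2 + 10*x + 2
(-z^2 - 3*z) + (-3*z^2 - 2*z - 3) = -4*z^2 - 5*z - 3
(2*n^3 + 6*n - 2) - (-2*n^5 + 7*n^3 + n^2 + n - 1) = 2*n^5 - 5*n^3 - n^2 + 5*n - 1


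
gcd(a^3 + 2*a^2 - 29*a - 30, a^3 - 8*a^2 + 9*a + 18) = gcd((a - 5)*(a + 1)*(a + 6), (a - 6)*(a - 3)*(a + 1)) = a + 1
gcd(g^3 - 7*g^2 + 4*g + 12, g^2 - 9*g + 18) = g - 6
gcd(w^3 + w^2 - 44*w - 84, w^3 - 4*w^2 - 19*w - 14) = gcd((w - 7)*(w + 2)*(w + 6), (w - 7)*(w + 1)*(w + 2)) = w^2 - 5*w - 14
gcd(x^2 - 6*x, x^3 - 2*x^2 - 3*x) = x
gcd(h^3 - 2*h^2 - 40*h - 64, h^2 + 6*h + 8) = h^2 + 6*h + 8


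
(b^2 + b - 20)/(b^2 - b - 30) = (b - 4)/(b - 6)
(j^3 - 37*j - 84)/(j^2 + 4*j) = j - 4 - 21/j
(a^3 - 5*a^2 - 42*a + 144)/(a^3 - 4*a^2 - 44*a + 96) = (a - 3)/(a - 2)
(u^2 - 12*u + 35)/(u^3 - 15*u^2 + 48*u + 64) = (u^2 - 12*u + 35)/(u^3 - 15*u^2 + 48*u + 64)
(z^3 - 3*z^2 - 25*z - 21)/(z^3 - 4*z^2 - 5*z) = (z^2 - 4*z - 21)/(z*(z - 5))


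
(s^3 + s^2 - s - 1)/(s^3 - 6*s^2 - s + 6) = (s + 1)/(s - 6)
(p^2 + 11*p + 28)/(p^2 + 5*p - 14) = (p + 4)/(p - 2)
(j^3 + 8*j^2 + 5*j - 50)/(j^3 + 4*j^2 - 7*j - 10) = (j + 5)/(j + 1)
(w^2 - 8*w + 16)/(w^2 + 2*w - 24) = (w - 4)/(w + 6)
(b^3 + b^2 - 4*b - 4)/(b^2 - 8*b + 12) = (b^2 + 3*b + 2)/(b - 6)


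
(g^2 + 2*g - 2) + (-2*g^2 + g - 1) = -g^2 + 3*g - 3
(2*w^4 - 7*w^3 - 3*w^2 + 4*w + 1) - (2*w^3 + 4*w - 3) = 2*w^4 - 9*w^3 - 3*w^2 + 4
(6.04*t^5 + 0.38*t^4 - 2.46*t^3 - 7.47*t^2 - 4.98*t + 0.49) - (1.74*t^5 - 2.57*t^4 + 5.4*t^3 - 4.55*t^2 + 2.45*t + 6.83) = 4.3*t^5 + 2.95*t^4 - 7.86*t^3 - 2.92*t^2 - 7.43*t - 6.34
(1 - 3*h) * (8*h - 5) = -24*h^2 + 23*h - 5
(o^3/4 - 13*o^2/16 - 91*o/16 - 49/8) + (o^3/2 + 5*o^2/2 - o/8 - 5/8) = 3*o^3/4 + 27*o^2/16 - 93*o/16 - 27/4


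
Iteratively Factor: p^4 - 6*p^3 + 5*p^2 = (p)*(p^3 - 6*p^2 + 5*p) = p*(p - 5)*(p^2 - p) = p*(p - 5)*(p - 1)*(p)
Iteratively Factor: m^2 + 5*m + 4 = (m + 1)*(m + 4)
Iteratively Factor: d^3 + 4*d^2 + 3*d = (d)*(d^2 + 4*d + 3) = d*(d + 3)*(d + 1)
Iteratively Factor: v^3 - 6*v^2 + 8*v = (v - 4)*(v^2 - 2*v) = (v - 4)*(v - 2)*(v)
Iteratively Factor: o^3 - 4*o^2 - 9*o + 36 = (o + 3)*(o^2 - 7*o + 12) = (o - 4)*(o + 3)*(o - 3)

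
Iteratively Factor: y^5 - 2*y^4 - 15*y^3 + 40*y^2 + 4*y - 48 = (y - 2)*(y^4 - 15*y^2 + 10*y + 24) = (y - 3)*(y - 2)*(y^3 + 3*y^2 - 6*y - 8) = (y - 3)*(y - 2)*(y + 1)*(y^2 + 2*y - 8) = (y - 3)*(y - 2)^2*(y + 1)*(y + 4)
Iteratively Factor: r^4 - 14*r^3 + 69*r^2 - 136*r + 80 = (r - 1)*(r^3 - 13*r^2 + 56*r - 80) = (r - 4)*(r - 1)*(r^2 - 9*r + 20) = (r - 5)*(r - 4)*(r - 1)*(r - 4)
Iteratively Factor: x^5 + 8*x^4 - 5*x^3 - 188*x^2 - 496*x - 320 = (x + 4)*(x^4 + 4*x^3 - 21*x^2 - 104*x - 80) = (x + 4)^2*(x^3 - 21*x - 20) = (x + 4)^3*(x^2 - 4*x - 5) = (x - 5)*(x + 4)^3*(x + 1)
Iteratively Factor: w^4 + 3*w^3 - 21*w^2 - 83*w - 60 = (w + 1)*(w^3 + 2*w^2 - 23*w - 60) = (w + 1)*(w + 3)*(w^2 - w - 20) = (w + 1)*(w + 3)*(w + 4)*(w - 5)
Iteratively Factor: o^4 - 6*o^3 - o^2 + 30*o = (o + 2)*(o^3 - 8*o^2 + 15*o) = o*(o + 2)*(o^2 - 8*o + 15) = o*(o - 3)*(o + 2)*(o - 5)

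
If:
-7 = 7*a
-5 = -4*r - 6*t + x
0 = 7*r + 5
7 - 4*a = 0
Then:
No Solution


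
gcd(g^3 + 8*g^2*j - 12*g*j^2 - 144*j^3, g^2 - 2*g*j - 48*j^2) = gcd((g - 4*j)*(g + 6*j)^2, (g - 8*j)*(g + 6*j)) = g + 6*j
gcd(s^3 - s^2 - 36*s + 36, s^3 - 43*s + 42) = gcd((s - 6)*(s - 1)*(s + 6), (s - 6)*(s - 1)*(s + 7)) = s^2 - 7*s + 6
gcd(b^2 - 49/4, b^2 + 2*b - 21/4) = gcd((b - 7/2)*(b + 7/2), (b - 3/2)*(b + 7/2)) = b + 7/2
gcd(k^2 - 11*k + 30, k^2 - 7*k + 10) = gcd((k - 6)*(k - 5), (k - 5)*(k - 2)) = k - 5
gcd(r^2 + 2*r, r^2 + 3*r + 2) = r + 2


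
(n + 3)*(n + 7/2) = n^2 + 13*n/2 + 21/2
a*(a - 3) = a^2 - 3*a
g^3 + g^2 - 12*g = g*(g - 3)*(g + 4)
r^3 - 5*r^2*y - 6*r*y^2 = r*(r - 6*y)*(r + y)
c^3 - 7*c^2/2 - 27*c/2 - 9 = (c - 6)*(c + 1)*(c + 3/2)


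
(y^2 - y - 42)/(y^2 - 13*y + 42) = (y + 6)/(y - 6)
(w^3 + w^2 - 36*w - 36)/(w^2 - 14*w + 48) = (w^2 + 7*w + 6)/(w - 8)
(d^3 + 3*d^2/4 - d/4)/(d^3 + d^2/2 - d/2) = (4*d - 1)/(2*(2*d - 1))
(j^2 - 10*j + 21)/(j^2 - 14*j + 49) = (j - 3)/(j - 7)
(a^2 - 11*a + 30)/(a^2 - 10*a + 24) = (a - 5)/(a - 4)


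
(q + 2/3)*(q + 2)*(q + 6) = q^3 + 26*q^2/3 + 52*q/3 + 8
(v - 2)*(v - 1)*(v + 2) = v^3 - v^2 - 4*v + 4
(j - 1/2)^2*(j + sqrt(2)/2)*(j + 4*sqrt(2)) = j^4 - j^3 + 9*sqrt(2)*j^3/2 - 9*sqrt(2)*j^2/2 + 17*j^2/4 - 4*j + 9*sqrt(2)*j/8 + 1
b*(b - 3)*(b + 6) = b^3 + 3*b^2 - 18*b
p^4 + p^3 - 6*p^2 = p^2*(p - 2)*(p + 3)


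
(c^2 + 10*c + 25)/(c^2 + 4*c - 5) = (c + 5)/(c - 1)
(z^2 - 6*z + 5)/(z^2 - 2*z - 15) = (z - 1)/(z + 3)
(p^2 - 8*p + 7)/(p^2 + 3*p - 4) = (p - 7)/(p + 4)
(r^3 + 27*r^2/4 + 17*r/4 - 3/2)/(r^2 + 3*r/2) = (4*r^3 + 27*r^2 + 17*r - 6)/(2*r*(2*r + 3))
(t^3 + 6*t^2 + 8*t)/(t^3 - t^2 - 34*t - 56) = t/(t - 7)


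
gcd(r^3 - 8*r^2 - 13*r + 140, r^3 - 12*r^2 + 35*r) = r^2 - 12*r + 35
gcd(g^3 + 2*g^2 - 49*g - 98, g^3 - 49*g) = g^2 - 49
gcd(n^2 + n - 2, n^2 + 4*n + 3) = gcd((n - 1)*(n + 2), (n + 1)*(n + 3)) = 1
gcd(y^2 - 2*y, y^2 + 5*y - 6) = 1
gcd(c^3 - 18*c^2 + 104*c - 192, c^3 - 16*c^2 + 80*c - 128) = c^2 - 12*c + 32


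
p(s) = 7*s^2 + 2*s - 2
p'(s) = 14*s + 2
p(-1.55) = 11.72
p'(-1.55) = -19.70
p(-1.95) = 20.72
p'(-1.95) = -25.30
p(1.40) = 14.52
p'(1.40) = 21.60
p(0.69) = 2.71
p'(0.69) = 11.66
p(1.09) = 8.50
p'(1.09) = 17.26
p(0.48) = 0.57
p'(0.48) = 8.72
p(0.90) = 5.47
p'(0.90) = 14.60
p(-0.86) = 1.46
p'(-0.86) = -10.04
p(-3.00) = 55.00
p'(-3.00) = -40.00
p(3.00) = 67.00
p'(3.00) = 44.00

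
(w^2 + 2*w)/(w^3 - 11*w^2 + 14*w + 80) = w/(w^2 - 13*w + 40)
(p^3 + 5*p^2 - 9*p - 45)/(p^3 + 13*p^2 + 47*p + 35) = (p^2 - 9)/(p^2 + 8*p + 7)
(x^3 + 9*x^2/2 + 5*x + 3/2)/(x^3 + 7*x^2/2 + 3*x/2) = (x + 1)/x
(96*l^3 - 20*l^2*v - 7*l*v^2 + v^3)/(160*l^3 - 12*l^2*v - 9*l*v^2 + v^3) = (-3*l + v)/(-5*l + v)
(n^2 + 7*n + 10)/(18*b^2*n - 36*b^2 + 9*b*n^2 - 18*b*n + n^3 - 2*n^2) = (n^2 + 7*n + 10)/(18*b^2*n - 36*b^2 + 9*b*n^2 - 18*b*n + n^3 - 2*n^2)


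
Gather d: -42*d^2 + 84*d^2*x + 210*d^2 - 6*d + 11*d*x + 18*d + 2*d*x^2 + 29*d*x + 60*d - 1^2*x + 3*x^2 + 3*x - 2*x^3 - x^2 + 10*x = d^2*(84*x + 168) + d*(2*x^2 + 40*x + 72) - 2*x^3 + 2*x^2 + 12*x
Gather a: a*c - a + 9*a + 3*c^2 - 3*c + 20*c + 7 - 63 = a*(c + 8) + 3*c^2 + 17*c - 56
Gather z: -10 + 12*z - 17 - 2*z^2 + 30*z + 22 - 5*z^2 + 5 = -7*z^2 + 42*z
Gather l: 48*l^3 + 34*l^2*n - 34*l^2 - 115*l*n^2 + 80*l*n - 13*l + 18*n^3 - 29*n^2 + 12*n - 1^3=48*l^3 + l^2*(34*n - 34) + l*(-115*n^2 + 80*n - 13) + 18*n^3 - 29*n^2 + 12*n - 1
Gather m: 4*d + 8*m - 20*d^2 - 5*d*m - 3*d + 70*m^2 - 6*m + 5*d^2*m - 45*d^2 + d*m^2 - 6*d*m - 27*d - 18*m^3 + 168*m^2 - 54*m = -65*d^2 - 26*d - 18*m^3 + m^2*(d + 238) + m*(5*d^2 - 11*d - 52)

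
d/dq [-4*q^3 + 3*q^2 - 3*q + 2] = -12*q^2 + 6*q - 3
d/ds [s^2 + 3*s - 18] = 2*s + 3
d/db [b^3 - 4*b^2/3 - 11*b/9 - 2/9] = 3*b^2 - 8*b/3 - 11/9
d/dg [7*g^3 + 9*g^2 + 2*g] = 21*g^2 + 18*g + 2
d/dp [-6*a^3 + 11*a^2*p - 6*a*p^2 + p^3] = 11*a^2 - 12*a*p + 3*p^2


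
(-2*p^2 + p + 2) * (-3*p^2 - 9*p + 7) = 6*p^4 + 15*p^3 - 29*p^2 - 11*p + 14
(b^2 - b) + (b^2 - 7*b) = 2*b^2 - 8*b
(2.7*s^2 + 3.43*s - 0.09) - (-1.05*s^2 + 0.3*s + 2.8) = 3.75*s^2 + 3.13*s - 2.89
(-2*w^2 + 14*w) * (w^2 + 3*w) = -2*w^4 + 8*w^3 + 42*w^2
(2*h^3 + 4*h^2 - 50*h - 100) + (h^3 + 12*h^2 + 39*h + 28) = 3*h^3 + 16*h^2 - 11*h - 72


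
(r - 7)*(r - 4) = r^2 - 11*r + 28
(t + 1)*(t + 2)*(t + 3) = t^3 + 6*t^2 + 11*t + 6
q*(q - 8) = q^2 - 8*q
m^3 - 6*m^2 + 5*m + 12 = (m - 4)*(m - 3)*(m + 1)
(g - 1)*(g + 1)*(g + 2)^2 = g^4 + 4*g^3 + 3*g^2 - 4*g - 4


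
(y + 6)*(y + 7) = y^2 + 13*y + 42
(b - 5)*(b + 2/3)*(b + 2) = b^3 - 7*b^2/3 - 12*b - 20/3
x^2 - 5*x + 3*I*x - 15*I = (x - 5)*(x + 3*I)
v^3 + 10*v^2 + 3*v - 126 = (v - 3)*(v + 6)*(v + 7)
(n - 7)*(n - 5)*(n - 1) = n^3 - 13*n^2 + 47*n - 35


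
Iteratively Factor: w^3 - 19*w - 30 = (w + 3)*(w^2 - 3*w - 10) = (w - 5)*(w + 3)*(w + 2)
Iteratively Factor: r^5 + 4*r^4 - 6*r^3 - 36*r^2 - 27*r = (r)*(r^4 + 4*r^3 - 6*r^2 - 36*r - 27) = r*(r - 3)*(r^3 + 7*r^2 + 15*r + 9) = r*(r - 3)*(r + 3)*(r^2 + 4*r + 3) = r*(r - 3)*(r + 1)*(r + 3)*(r + 3)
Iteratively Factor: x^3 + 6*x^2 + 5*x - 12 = (x - 1)*(x^2 + 7*x + 12) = (x - 1)*(x + 3)*(x + 4)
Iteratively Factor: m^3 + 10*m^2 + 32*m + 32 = (m + 2)*(m^2 + 8*m + 16) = (m + 2)*(m + 4)*(m + 4)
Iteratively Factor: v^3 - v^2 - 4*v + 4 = (v - 1)*(v^2 - 4) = (v - 2)*(v - 1)*(v + 2)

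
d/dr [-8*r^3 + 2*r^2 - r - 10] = -24*r^2 + 4*r - 1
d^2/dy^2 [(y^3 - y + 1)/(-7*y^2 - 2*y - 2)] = 2*(59*y^3 - 159*y^2 - 96*y + 6)/(343*y^6 + 294*y^5 + 378*y^4 + 176*y^3 + 108*y^2 + 24*y + 8)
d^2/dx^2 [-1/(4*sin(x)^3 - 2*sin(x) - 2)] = (-36*sin(x)^6 + 52*sin(x)^4 - 18*sin(x)^3 - 13*sin(x)^2 + 13*sin(x) + 2)/(2*(-2*sin(x)^3 + sin(x) + 1)^3)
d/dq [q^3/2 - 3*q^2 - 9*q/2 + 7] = 3*q^2/2 - 6*q - 9/2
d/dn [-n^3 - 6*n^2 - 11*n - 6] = -3*n^2 - 12*n - 11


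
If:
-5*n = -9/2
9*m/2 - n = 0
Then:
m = 1/5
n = 9/10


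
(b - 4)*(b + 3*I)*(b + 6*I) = b^3 - 4*b^2 + 9*I*b^2 - 18*b - 36*I*b + 72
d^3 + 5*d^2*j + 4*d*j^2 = d*(d + j)*(d + 4*j)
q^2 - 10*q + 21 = (q - 7)*(q - 3)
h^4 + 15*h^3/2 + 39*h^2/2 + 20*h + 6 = (h + 1/2)*(h + 2)^2*(h + 3)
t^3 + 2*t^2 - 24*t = t*(t - 4)*(t + 6)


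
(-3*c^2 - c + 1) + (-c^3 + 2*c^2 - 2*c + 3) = -c^3 - c^2 - 3*c + 4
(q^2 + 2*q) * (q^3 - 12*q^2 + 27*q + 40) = q^5 - 10*q^4 + 3*q^3 + 94*q^2 + 80*q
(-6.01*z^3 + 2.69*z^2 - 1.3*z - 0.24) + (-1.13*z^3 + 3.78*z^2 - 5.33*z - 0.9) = -7.14*z^3 + 6.47*z^2 - 6.63*z - 1.14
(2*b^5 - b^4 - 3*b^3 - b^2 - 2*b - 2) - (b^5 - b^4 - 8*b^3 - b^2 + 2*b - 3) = b^5 + 5*b^3 - 4*b + 1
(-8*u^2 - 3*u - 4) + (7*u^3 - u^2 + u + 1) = 7*u^3 - 9*u^2 - 2*u - 3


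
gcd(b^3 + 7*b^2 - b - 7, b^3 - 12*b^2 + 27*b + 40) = b + 1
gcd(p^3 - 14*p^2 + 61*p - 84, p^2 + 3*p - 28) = p - 4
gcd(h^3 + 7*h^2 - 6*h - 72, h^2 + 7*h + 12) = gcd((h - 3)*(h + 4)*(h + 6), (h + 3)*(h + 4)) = h + 4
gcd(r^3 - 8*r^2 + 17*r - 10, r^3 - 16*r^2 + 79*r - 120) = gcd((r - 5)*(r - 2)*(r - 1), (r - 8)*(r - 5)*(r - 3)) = r - 5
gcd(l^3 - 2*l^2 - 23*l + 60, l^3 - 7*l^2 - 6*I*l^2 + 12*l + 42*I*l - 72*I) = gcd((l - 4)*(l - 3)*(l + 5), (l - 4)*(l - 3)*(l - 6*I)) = l^2 - 7*l + 12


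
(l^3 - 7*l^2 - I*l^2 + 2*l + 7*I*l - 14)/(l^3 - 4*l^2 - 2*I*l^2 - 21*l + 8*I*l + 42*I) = (l + I)/(l + 3)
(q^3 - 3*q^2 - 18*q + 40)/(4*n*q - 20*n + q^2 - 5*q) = (q^2 + 2*q - 8)/(4*n + q)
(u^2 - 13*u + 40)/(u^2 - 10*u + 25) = (u - 8)/(u - 5)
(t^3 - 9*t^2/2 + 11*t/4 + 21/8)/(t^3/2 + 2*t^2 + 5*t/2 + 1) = (8*t^3 - 36*t^2 + 22*t + 21)/(4*(t^3 + 4*t^2 + 5*t + 2))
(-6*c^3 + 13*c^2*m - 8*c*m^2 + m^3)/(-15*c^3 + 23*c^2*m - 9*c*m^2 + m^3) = (6*c^2 - 7*c*m + m^2)/(15*c^2 - 8*c*m + m^2)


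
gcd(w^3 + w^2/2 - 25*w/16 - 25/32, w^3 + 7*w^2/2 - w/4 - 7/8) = w + 1/2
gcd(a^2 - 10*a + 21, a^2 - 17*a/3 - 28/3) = a - 7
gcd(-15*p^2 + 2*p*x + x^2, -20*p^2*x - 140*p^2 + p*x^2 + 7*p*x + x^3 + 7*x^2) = 5*p + x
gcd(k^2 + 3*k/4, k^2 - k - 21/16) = k + 3/4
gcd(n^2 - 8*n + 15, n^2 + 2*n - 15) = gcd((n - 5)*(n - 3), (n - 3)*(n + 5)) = n - 3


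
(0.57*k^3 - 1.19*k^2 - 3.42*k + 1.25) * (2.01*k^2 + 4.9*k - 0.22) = 1.1457*k^5 + 0.4011*k^4 - 12.8306*k^3 - 13.9837*k^2 + 6.8774*k - 0.275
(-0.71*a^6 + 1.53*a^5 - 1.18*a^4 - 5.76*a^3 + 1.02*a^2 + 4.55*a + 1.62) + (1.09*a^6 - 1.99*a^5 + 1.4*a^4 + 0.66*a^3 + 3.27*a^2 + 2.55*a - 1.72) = 0.38*a^6 - 0.46*a^5 + 0.22*a^4 - 5.1*a^3 + 4.29*a^2 + 7.1*a - 0.0999999999999999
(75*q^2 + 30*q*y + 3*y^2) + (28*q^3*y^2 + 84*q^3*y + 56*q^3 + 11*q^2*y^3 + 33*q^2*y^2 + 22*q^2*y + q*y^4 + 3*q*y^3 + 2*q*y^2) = 28*q^3*y^2 + 84*q^3*y + 56*q^3 + 11*q^2*y^3 + 33*q^2*y^2 + 22*q^2*y + 75*q^2 + q*y^4 + 3*q*y^3 + 2*q*y^2 + 30*q*y + 3*y^2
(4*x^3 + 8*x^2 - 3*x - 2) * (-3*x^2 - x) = -12*x^5 - 28*x^4 + x^3 + 9*x^2 + 2*x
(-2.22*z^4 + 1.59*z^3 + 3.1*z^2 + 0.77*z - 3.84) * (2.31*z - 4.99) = -5.1282*z^5 + 14.7507*z^4 - 0.7731*z^3 - 13.6903*z^2 - 12.7127*z + 19.1616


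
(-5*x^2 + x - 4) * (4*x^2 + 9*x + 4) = -20*x^4 - 41*x^3 - 27*x^2 - 32*x - 16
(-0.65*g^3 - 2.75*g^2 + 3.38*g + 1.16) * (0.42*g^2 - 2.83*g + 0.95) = -0.273*g^5 + 0.6845*g^4 + 8.5846*g^3 - 11.6907*g^2 - 0.0718000000000001*g + 1.102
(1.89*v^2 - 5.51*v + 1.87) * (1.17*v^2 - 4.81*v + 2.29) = 2.2113*v^4 - 15.5376*v^3 + 33.0191*v^2 - 21.6126*v + 4.2823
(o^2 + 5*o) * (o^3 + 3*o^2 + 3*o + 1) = o^5 + 8*o^4 + 18*o^3 + 16*o^2 + 5*o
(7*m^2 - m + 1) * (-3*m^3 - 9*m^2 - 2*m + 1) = -21*m^5 - 60*m^4 - 8*m^3 - 3*m + 1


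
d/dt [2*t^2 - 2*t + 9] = 4*t - 2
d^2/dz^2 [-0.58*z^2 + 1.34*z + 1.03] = -1.16000000000000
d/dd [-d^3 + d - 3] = 1 - 3*d^2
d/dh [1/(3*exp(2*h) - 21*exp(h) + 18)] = (7 - 2*exp(h))*exp(h)/(3*(exp(2*h) - 7*exp(h) + 6)^2)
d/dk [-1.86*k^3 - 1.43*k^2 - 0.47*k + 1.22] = -5.58*k^2 - 2.86*k - 0.47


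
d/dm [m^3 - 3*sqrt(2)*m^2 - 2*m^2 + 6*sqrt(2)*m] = 3*m^2 - 6*sqrt(2)*m - 4*m + 6*sqrt(2)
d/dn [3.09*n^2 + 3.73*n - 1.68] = 6.18*n + 3.73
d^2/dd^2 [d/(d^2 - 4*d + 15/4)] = 32*(16*d*(d - 2)^2 + (4 - 3*d)*(4*d^2 - 16*d + 15))/(4*d^2 - 16*d + 15)^3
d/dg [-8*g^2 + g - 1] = 1 - 16*g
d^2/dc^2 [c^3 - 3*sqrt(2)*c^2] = 6*c - 6*sqrt(2)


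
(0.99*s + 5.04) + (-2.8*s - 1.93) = 3.11 - 1.81*s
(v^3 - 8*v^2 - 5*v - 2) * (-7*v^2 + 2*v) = -7*v^5 + 58*v^4 + 19*v^3 + 4*v^2 - 4*v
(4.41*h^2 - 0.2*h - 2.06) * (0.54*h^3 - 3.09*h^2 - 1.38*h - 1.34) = 2.3814*h^5 - 13.7349*h^4 - 6.5802*h^3 + 0.732*h^2 + 3.1108*h + 2.7604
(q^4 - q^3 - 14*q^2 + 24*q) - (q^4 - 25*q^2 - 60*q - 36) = -q^3 + 11*q^2 + 84*q + 36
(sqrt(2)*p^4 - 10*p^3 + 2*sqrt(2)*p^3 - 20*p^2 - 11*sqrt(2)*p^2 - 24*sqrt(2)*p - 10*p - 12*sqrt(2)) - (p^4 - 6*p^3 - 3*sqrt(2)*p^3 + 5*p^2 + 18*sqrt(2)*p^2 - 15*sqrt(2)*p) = -p^4 + sqrt(2)*p^4 - 4*p^3 + 5*sqrt(2)*p^3 - 29*sqrt(2)*p^2 - 25*p^2 - 9*sqrt(2)*p - 10*p - 12*sqrt(2)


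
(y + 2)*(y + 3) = y^2 + 5*y + 6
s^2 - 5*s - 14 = (s - 7)*(s + 2)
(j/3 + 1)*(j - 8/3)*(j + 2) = j^3/3 + 7*j^2/9 - 22*j/9 - 16/3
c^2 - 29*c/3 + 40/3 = (c - 8)*(c - 5/3)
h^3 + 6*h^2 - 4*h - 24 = (h - 2)*(h + 2)*(h + 6)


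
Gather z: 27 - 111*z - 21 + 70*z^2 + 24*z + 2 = 70*z^2 - 87*z + 8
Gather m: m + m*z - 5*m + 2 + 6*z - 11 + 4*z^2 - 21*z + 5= m*(z - 4) + 4*z^2 - 15*z - 4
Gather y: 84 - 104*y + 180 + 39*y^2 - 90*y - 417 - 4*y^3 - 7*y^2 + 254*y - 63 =-4*y^3 + 32*y^2 + 60*y - 216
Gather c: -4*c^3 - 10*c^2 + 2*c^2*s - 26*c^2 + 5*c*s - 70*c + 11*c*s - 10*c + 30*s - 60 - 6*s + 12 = -4*c^3 + c^2*(2*s - 36) + c*(16*s - 80) + 24*s - 48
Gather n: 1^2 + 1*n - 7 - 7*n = -6*n - 6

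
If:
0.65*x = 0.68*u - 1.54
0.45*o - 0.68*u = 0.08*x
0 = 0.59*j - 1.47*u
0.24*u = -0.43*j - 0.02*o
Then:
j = 0.02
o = -0.41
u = 0.01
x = -2.36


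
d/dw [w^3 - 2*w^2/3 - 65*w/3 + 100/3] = 3*w^2 - 4*w/3 - 65/3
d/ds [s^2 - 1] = 2*s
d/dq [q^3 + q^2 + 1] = q*(3*q + 2)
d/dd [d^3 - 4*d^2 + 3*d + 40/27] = 3*d^2 - 8*d + 3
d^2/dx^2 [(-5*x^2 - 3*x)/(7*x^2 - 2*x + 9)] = 2*(-217*x^3 + 945*x^2 + 567*x - 459)/(343*x^6 - 294*x^5 + 1407*x^4 - 764*x^3 + 1809*x^2 - 486*x + 729)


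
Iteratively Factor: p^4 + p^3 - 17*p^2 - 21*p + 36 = (p - 1)*(p^3 + 2*p^2 - 15*p - 36) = (p - 1)*(p + 3)*(p^2 - p - 12) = (p - 1)*(p + 3)^2*(p - 4)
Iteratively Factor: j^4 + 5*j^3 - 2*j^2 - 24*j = (j + 4)*(j^3 + j^2 - 6*j) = (j + 3)*(j + 4)*(j^2 - 2*j) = (j - 2)*(j + 3)*(j + 4)*(j)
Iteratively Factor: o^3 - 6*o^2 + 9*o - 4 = (o - 1)*(o^2 - 5*o + 4) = (o - 1)^2*(o - 4)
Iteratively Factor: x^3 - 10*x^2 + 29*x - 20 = (x - 5)*(x^2 - 5*x + 4) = (x - 5)*(x - 4)*(x - 1)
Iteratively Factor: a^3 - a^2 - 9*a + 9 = (a - 3)*(a^2 + 2*a - 3) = (a - 3)*(a + 3)*(a - 1)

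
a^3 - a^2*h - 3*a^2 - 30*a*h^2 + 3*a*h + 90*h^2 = (a - 3)*(a - 6*h)*(a + 5*h)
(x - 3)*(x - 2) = x^2 - 5*x + 6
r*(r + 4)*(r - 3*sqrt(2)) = r^3 - 3*sqrt(2)*r^2 + 4*r^2 - 12*sqrt(2)*r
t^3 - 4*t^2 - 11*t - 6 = (t - 6)*(t + 1)^2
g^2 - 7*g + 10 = (g - 5)*(g - 2)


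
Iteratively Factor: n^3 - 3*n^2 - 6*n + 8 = (n - 1)*(n^2 - 2*n - 8) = (n - 1)*(n + 2)*(n - 4)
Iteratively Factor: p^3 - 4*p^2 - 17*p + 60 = (p - 5)*(p^2 + p - 12) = (p - 5)*(p + 4)*(p - 3)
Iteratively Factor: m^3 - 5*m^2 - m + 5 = (m + 1)*(m^2 - 6*m + 5) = (m - 1)*(m + 1)*(m - 5)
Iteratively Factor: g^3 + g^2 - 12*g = (g)*(g^2 + g - 12) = g*(g - 3)*(g + 4)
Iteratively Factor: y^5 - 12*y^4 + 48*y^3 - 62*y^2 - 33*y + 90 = (y - 3)*(y^4 - 9*y^3 + 21*y^2 + y - 30) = (y - 3)*(y - 2)*(y^3 - 7*y^2 + 7*y + 15) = (y - 3)^2*(y - 2)*(y^2 - 4*y - 5) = (y - 5)*(y - 3)^2*(y - 2)*(y + 1)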